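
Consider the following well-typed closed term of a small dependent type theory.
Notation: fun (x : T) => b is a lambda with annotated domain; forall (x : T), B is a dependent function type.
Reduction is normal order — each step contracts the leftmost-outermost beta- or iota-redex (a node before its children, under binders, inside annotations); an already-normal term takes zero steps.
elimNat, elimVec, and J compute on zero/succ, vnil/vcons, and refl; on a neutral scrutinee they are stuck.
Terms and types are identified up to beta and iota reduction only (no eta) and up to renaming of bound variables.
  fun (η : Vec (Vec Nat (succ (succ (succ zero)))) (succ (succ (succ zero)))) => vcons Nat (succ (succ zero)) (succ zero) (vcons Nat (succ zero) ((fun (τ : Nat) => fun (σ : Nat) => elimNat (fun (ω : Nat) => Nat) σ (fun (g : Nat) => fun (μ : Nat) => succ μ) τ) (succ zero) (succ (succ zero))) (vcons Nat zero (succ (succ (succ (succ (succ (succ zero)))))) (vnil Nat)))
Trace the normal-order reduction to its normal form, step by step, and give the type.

normal-order reduction:
  fun (η : Vec (Vec Nat (succ (succ (succ zero)))) (succ (succ (succ zero)))) => vcons Nat (succ (succ zero)) (succ zero) (vcons Nat (succ zero) ((fun (τ : Nat) => fun (σ : Nat) => elimNat (fun (ω : Nat) => Nat) σ (fun (g : Nat) => fun (μ : Nat) => succ μ) τ) (succ zero) (succ (succ zero))) (vcons Nat zero (succ (succ (succ (succ (succ (succ zero)))))) (vnil Nat)))
  ~> fun (η : Vec (Vec Nat (succ (succ (succ zero)))) (succ (succ (succ zero)))) => vcons Nat (succ (succ zero)) (succ zero) (vcons Nat (succ zero) ((fun (τ : Nat) => elimNat (fun (σ : Nat) => Nat) τ (fun (ω : Nat) => fun (g : Nat) => succ g) (succ zero)) (succ (succ zero))) (vcons Nat zero (succ (succ (succ (succ (succ (succ zero)))))) (vnil Nat)))
  ~> fun (η : Vec (Vec Nat (succ (succ (succ zero)))) (succ (succ (succ zero)))) => vcons Nat (succ (succ zero)) (succ zero) (vcons Nat (succ zero) (elimNat (fun (τ : Nat) => Nat) (succ (succ zero)) (fun (σ : Nat) => fun (ω : Nat) => succ ω) (succ zero)) (vcons Nat zero (succ (succ (succ (succ (succ (succ zero)))))) (vnil Nat)))
  ~> fun (η : Vec (Vec Nat (succ (succ (succ zero)))) (succ (succ (succ zero)))) => vcons Nat (succ (succ zero)) (succ zero) (vcons Nat (succ zero) ((fun (τ : Nat) => fun (σ : Nat) => succ σ) zero (elimNat (fun (ω : Nat) => Nat) (succ (succ zero)) (fun (g : Nat) => fun (μ : Nat) => succ μ) zero)) (vcons Nat zero (succ (succ (succ (succ (succ (succ zero)))))) (vnil Nat)))
  ~> fun (η : Vec (Vec Nat (succ (succ (succ zero)))) (succ (succ (succ zero)))) => vcons Nat (succ (succ zero)) (succ zero) (vcons Nat (succ zero) ((fun (τ : Nat) => succ τ) (elimNat (fun (σ : Nat) => Nat) (succ (succ zero)) (fun (ω : Nat) => fun (g : Nat) => succ g) zero)) (vcons Nat zero (succ (succ (succ (succ (succ (succ zero)))))) (vnil Nat)))
  ~> fun (η : Vec (Vec Nat (succ (succ (succ zero)))) (succ (succ (succ zero)))) => vcons Nat (succ (succ zero)) (succ zero) (vcons Nat (succ zero) (succ (elimNat (fun (τ : Nat) => Nat) (succ (succ zero)) (fun (σ : Nat) => fun (ω : Nat) => succ ω) zero)) (vcons Nat zero (succ (succ (succ (succ (succ (succ zero)))))) (vnil Nat)))
  ~> fun (η : Vec (Vec Nat (succ (succ (succ zero)))) (succ (succ (succ zero)))) => vcons Nat (succ (succ zero)) (succ zero) (vcons Nat (succ zero) (succ (succ (succ zero))) (vcons Nat zero (succ (succ (succ (succ (succ (succ zero)))))) (vnil Nat)))
the term's type:
  forall (η : Vec (Vec Nat (succ (succ (succ zero)))) (succ (succ (succ zero)))), Vec Nat (succ (succ (succ zero)))


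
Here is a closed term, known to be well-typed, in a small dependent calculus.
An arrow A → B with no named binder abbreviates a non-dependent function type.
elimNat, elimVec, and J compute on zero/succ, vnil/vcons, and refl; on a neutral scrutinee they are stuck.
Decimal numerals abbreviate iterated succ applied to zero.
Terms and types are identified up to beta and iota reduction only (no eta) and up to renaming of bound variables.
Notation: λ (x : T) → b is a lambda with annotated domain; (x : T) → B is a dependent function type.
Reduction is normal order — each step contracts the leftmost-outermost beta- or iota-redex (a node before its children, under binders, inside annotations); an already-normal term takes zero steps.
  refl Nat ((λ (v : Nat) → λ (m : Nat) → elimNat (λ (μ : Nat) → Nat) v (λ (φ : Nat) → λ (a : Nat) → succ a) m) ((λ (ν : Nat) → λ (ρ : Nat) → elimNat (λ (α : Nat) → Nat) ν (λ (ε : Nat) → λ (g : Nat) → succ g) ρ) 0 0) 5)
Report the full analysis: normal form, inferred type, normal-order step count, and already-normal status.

resulting normal form:
  refl Nat 5
type:
  Eq Nat 5 5
steps to reach normal form (normal order): 21
started in normal form: no
first redex: a beta-redex


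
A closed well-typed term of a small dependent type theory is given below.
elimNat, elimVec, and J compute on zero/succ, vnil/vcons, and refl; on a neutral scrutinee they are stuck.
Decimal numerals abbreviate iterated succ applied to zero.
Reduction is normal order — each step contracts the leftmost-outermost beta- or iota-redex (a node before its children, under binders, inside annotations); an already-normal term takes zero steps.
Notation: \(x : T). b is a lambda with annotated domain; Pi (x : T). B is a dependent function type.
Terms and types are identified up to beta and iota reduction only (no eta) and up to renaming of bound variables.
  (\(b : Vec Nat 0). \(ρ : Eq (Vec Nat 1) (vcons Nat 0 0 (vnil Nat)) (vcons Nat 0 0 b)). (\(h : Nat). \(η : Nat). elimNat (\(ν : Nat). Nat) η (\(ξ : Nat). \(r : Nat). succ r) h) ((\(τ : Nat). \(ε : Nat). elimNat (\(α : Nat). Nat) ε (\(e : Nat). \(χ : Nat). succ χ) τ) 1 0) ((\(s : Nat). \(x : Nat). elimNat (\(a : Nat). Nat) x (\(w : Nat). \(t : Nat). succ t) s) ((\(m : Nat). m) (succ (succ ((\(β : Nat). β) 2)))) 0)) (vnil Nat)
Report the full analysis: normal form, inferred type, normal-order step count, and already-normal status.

resulting normal form:
  \(b : Eq (Vec Nat 1) (vcons Nat 0 0 (vnil Nat)) (vcons Nat 0 0 (vnil Nat))). 5
type:
  Pi (b : Eq (Vec Nat 1) (vcons Nat 0 0 (vnil Nat)) (vcons Nat 0 0 (vnil Nat))). Nat
reduction steps (normal order): 30
already normal: no
first redex: a beta-redex


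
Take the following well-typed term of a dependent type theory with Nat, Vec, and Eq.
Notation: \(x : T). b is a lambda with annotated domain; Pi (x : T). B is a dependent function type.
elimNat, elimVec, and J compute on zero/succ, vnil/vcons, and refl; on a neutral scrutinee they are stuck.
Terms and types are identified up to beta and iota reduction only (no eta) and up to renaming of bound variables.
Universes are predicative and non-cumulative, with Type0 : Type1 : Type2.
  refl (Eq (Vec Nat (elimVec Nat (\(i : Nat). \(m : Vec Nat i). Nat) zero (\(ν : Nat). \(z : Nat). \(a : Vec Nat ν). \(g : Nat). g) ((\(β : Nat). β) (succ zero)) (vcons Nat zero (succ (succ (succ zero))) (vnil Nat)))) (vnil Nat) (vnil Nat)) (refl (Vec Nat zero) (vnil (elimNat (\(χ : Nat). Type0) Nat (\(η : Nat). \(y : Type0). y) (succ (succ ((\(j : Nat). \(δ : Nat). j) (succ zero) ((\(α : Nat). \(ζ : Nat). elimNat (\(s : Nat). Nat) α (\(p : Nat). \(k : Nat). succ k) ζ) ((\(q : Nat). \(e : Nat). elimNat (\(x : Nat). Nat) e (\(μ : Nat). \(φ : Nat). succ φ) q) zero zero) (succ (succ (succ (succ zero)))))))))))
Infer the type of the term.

type:
  Eq (Eq (Vec Nat zero) (vnil Nat) (vnil Nat)) (refl (Vec Nat zero) (vnil Nat)) (refl (Vec Nat zero) (vnil Nat))


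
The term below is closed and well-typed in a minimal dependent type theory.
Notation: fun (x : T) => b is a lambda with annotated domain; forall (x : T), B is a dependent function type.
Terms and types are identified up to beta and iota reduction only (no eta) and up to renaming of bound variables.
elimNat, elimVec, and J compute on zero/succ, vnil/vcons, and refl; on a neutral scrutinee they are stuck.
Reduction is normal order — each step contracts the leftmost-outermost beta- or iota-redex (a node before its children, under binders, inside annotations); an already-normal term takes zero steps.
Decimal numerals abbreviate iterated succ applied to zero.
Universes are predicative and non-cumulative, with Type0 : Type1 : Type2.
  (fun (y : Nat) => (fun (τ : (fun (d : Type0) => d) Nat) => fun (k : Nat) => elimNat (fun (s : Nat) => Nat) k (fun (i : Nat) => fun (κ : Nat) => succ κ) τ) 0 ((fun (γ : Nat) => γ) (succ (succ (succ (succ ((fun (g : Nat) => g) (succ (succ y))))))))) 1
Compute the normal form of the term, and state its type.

reduced normal form:
  7
type:
  Nat


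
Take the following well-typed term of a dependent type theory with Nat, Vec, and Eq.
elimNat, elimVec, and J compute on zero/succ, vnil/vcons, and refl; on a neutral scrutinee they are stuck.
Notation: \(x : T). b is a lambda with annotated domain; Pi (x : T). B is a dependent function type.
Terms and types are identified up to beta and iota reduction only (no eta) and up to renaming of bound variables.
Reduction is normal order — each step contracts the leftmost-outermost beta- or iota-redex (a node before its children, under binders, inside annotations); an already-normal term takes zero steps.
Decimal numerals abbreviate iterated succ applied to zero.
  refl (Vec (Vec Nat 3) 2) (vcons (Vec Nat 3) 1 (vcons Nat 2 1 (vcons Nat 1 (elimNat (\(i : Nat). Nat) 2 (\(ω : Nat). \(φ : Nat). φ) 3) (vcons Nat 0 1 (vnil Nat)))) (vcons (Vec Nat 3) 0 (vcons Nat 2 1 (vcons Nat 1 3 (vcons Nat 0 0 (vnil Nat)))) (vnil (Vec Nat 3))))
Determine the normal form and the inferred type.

resulting normal form:
  refl (Vec (Vec Nat 3) 2) (vcons (Vec Nat 3) 1 (vcons Nat 2 1 (vcons Nat 1 2 (vcons Nat 0 1 (vnil Nat)))) (vcons (Vec Nat 3) 0 (vcons Nat 2 1 (vcons Nat 1 3 (vcons Nat 0 0 (vnil Nat)))) (vnil (Vec Nat 3))))
the term's type:
  Eq (Vec (Vec Nat 3) 2) (vcons (Vec Nat 3) 1 (vcons Nat 2 1 (vcons Nat 1 2 (vcons Nat 0 1 (vnil Nat)))) (vcons (Vec Nat 3) 0 (vcons Nat 2 1 (vcons Nat 1 3 (vcons Nat 0 0 (vnil Nat)))) (vnil (Vec Nat 3)))) (vcons (Vec Nat 3) 1 (vcons Nat 2 1 (vcons Nat 1 2 (vcons Nat 0 1 (vnil Nat)))) (vcons (Vec Nat 3) 0 (vcons Nat 2 1 (vcons Nat 1 3 (vcons Nat 0 0 (vnil Nat)))) (vnil (Vec Nat 3))))


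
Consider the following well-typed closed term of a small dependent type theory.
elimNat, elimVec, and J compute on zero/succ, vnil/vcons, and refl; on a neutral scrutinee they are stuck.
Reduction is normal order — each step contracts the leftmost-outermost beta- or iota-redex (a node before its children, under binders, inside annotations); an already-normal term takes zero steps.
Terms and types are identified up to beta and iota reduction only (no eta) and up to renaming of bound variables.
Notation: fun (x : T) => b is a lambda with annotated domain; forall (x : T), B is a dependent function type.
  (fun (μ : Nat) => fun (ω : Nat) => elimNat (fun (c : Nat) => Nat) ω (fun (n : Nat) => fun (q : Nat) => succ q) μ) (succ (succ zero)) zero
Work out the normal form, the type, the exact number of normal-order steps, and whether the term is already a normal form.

reduced normal form:
  succ (succ zero)
type:
  Nat
reduction steps (normal order): 9
term was already normal: no
first redex: a beta-redex


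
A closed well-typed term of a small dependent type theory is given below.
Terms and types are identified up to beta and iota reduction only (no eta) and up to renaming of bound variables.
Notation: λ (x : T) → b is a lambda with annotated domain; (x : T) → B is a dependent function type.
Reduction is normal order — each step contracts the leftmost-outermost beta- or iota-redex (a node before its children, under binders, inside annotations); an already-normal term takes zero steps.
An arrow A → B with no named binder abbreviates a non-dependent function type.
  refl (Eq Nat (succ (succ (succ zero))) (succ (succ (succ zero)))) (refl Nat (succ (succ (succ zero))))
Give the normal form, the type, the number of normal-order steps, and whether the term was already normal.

reduced normal form:
  refl (Eq Nat (succ (succ (succ zero))) (succ (succ (succ zero)))) (refl Nat (succ (succ (succ zero))))
the term's type:
  Eq (Eq Nat (succ (succ (succ zero))) (succ (succ (succ zero)))) (refl Nat (succ (succ (succ zero)))) (refl Nat (succ (succ (succ zero))))
normal-order step count: 0
started in normal form: yes


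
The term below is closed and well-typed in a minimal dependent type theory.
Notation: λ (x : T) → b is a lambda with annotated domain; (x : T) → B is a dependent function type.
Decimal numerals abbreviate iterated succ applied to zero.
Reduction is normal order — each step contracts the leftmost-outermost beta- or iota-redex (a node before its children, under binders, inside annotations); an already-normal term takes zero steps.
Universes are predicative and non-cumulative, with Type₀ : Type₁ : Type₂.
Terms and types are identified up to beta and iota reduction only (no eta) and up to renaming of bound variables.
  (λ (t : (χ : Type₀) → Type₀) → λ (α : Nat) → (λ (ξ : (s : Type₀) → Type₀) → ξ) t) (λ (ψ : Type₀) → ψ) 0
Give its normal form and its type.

normal form:
  λ (t : Type₀) → t
the term's type:
  (t : Type₀) → Type₀


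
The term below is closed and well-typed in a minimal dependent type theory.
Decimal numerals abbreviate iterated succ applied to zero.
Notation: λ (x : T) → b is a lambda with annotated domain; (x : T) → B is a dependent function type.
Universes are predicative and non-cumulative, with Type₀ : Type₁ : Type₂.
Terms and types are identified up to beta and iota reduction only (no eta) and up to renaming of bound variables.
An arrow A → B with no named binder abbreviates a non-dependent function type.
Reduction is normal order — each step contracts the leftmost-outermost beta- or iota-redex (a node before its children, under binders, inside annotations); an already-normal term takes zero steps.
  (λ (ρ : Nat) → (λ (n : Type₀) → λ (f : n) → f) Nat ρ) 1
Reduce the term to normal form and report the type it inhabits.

normal form:
  1
inferred type:
  Nat


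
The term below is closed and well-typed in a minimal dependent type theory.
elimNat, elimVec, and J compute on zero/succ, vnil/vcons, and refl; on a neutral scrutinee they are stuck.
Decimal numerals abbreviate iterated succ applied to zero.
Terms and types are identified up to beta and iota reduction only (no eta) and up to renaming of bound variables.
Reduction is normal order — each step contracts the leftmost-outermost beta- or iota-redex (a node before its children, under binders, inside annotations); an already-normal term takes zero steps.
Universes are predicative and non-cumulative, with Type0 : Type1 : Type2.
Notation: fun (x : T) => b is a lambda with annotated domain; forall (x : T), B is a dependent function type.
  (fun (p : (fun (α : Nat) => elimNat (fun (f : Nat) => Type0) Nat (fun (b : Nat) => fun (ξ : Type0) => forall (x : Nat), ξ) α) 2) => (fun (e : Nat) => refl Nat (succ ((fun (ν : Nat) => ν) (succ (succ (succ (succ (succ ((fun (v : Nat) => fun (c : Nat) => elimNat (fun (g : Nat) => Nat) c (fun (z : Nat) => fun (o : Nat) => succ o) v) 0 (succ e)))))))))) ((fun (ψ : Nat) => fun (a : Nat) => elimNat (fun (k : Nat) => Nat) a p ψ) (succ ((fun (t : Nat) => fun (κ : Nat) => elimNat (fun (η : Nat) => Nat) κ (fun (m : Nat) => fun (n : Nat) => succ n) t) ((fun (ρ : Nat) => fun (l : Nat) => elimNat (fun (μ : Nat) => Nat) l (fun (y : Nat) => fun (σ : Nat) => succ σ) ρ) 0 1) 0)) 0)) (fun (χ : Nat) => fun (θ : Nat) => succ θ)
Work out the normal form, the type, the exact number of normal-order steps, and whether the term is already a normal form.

resulting normal form:
  refl Nat 9
type:
  Eq Nat 9 9
reduction steps (normal order): 24
term was already normal: no
first contracted redex: a beta-redex


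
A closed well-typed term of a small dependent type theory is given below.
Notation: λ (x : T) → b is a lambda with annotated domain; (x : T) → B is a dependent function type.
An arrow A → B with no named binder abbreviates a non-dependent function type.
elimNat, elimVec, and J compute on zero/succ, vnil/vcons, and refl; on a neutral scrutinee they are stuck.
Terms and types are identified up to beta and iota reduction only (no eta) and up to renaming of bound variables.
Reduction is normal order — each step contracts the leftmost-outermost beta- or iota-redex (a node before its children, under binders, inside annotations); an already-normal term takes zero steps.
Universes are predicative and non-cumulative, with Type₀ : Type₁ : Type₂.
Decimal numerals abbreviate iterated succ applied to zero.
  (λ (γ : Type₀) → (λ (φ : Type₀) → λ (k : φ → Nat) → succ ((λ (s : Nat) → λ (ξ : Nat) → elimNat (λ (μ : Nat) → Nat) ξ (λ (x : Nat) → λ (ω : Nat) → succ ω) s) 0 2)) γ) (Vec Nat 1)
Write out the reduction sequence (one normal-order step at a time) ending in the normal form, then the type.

normal-order reduction:
  (λ (γ : Type₀) → (λ (φ : Type₀) → λ (k : φ → Nat) → succ ((λ (s : Nat) → λ (ξ : Nat) → elimNat (λ (μ : Nat) → Nat) ξ (λ (x : Nat) → λ (ω : Nat) → succ ω) s) 0 2)) γ) (Vec Nat 1)
  ~> (λ (γ : Type₀) → λ (φ : γ → Nat) → succ ((λ (k : Nat) → λ (s : Nat) → elimNat (λ (ξ : Nat) → Nat) s (λ (μ : Nat) → λ (x : Nat) → succ x) k) 0 2)) (Vec Nat 1)
  ~> λ (γ : Vec Nat 1 → Nat) → succ ((λ (φ : Nat) → λ (k : Nat) → elimNat (λ (s : Nat) → Nat) k (λ (ξ : Nat) → λ (μ : Nat) → succ μ) φ) 0 2)
  ~> λ (γ : Vec Nat 1 → Nat) → succ ((λ (φ : Nat) → elimNat (λ (k : Nat) → Nat) φ (λ (s : Nat) → λ (ξ : Nat) → succ ξ) 0) 2)
  ~> λ (γ : Vec Nat 1 → Nat) → succ (elimNat (λ (φ : Nat) → Nat) 2 (λ (k : Nat) → λ (s : Nat) → succ s) 0)
  ~> λ (γ : Vec Nat 1 → Nat) → 3
inferred type:
  (Vec Nat 1 → Nat) → Nat


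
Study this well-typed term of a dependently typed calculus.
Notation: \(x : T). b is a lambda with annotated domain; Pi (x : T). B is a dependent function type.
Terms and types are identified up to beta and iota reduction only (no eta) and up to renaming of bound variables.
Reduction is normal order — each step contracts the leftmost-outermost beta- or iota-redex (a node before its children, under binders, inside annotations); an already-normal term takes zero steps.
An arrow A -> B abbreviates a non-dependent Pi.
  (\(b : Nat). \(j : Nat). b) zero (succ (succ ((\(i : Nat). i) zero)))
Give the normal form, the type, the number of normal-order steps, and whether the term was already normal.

reduced normal form:
  zero
the term's type:
  Nat
steps to reach normal form (normal order): 2
already normal: no
first contracted redex: a beta-redex


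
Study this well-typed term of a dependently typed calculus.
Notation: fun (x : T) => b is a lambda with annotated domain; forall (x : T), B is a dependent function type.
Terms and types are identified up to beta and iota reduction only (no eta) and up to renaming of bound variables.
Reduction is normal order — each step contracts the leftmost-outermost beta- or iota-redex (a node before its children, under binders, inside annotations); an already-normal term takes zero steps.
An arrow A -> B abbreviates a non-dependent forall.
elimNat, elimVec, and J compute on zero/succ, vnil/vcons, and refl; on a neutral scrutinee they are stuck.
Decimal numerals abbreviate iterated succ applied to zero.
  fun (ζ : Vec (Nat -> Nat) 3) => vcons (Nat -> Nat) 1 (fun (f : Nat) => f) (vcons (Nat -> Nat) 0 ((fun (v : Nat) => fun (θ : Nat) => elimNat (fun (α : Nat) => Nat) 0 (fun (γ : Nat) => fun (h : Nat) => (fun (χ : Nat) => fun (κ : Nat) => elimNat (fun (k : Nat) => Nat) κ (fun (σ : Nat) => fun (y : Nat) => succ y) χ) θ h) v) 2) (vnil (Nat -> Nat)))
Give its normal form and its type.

resulting normal form:
  fun (ζ : Vec (Nat -> Nat) 3) => vcons (Nat -> Nat) 1 (fun (f : Nat) => f) (vcons (Nat -> Nat) 0 (fun (v : Nat) => elimNat (fun (θ : Nat) => Nat) (elimNat (fun (α : Nat) => Nat) 0 (fun (γ : Nat) => fun (h : Nat) => succ h) v) (fun (χ : Nat) => fun (κ : Nat) => succ κ) v) (vnil (Nat -> Nat)))
the term's type:
  Vec (Nat -> Nat) 3 -> Vec (Nat -> Nat) 2


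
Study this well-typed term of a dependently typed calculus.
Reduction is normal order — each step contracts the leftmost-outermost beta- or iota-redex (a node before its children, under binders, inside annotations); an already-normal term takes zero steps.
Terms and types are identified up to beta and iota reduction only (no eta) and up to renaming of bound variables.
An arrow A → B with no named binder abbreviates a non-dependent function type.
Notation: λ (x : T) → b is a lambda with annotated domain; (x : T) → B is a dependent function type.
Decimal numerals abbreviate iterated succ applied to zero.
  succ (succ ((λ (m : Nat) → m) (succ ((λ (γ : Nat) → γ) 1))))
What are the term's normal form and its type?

reduced normal form:
  4
type:
  Nat


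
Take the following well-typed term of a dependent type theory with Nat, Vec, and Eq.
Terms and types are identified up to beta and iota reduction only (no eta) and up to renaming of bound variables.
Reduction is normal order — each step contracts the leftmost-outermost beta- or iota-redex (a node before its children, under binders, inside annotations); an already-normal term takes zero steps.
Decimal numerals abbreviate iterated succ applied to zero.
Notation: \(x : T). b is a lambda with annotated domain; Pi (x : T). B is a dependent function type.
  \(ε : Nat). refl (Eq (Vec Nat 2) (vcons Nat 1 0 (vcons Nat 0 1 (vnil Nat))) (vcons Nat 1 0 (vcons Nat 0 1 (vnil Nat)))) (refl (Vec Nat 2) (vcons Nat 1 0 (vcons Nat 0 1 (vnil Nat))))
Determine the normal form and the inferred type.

resulting normal form:
  \(ε : Nat). refl (Eq (Vec Nat 2) (vcons Nat 1 0 (vcons Nat 0 1 (vnil Nat))) (vcons Nat 1 0 (vcons Nat 0 1 (vnil Nat)))) (refl (Vec Nat 2) (vcons Nat 1 0 (vcons Nat 0 1 (vnil Nat))))
inferred type:
  Pi (ε : Nat). Eq (Eq (Vec Nat 2) (vcons Nat 1 0 (vcons Nat 0 1 (vnil Nat))) (vcons Nat 1 0 (vcons Nat 0 1 (vnil Nat)))) (refl (Vec Nat 2) (vcons Nat 1 0 (vcons Nat 0 1 (vnil Nat)))) (refl (Vec Nat 2) (vcons Nat 1 0 (vcons Nat 0 1 (vnil Nat))))


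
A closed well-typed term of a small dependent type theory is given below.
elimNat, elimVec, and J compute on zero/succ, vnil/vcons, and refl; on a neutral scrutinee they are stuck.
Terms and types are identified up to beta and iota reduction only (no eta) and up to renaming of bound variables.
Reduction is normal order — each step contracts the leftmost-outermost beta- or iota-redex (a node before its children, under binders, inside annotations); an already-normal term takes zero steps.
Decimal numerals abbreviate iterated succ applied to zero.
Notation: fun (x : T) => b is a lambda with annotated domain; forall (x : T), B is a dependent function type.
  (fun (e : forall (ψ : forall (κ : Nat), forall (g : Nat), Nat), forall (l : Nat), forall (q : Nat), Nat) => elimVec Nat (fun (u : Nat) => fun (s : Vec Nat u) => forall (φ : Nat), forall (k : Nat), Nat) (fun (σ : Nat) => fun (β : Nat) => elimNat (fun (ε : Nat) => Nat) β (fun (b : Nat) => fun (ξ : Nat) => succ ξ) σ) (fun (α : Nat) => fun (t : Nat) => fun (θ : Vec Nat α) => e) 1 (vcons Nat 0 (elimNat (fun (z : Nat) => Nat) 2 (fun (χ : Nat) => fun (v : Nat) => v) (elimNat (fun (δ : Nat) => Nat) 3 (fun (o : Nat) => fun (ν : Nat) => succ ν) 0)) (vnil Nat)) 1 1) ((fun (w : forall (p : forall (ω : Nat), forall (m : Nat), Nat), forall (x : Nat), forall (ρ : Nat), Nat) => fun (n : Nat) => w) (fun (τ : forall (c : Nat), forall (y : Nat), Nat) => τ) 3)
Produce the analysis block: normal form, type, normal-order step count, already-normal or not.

resulting normal form:
  2
inferred type:
  Nat
normal-order step count: 15
already normal: no
first contracted redex: a beta-redex


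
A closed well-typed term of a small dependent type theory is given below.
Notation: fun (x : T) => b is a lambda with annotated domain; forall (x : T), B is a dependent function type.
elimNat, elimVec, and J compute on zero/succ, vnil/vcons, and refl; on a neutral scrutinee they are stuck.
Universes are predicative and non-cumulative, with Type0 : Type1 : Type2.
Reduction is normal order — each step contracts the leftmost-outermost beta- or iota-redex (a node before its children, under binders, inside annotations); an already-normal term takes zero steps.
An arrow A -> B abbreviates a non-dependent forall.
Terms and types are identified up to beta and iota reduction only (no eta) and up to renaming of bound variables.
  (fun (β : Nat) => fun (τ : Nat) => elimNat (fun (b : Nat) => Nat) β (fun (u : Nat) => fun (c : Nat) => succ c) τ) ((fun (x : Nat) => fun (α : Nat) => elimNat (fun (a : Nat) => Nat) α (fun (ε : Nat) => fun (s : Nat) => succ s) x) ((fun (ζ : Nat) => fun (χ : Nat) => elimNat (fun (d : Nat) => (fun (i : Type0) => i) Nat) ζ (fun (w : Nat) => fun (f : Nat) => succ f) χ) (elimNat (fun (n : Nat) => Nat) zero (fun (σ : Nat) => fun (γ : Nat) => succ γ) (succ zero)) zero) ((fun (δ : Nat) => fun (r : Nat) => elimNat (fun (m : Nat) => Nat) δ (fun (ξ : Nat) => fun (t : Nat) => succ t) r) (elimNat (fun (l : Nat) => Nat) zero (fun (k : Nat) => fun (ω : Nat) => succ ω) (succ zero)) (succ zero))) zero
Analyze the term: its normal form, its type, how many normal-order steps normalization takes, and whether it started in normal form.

reduced normal form:
  succ (succ (succ zero))
inferred type:
  Nat
normal-order step count: 26
started in normal form: no
first redex: a beta-redex


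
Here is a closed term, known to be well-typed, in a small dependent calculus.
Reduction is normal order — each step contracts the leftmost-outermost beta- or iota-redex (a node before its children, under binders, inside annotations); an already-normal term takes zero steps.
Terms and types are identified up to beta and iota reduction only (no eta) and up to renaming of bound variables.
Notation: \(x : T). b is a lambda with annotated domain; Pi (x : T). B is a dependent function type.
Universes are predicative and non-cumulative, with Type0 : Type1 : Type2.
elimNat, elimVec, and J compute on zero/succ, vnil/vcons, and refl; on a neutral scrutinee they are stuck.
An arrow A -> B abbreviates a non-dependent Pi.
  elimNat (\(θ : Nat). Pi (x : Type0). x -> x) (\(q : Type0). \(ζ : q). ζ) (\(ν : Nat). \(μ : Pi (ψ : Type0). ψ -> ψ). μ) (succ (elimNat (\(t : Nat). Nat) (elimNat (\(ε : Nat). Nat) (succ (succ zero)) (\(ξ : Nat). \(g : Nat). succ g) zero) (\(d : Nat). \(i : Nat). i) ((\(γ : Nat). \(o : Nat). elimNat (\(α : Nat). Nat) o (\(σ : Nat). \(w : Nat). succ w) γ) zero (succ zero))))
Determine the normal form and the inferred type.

normal form:
  \(θ : Type0). \(x : θ). x
type:
  Pi (θ : Type0). θ -> θ


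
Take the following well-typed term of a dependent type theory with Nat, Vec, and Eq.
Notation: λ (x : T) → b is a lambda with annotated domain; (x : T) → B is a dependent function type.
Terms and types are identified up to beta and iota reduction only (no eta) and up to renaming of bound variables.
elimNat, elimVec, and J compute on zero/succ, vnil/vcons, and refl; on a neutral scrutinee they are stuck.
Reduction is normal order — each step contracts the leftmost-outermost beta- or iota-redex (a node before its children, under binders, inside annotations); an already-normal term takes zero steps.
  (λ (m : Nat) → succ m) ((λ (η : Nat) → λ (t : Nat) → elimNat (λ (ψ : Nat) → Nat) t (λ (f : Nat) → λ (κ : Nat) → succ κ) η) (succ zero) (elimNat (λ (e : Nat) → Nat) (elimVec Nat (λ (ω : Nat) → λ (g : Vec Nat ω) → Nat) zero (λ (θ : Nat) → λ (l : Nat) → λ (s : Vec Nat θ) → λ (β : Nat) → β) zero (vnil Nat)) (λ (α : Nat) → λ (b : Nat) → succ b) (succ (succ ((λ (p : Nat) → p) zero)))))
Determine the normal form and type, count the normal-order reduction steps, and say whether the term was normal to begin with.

reduced normal form:
  succ (succ (succ (succ zero)))
inferred type:
  Nat
steps to reach normal form (normal order): 16
term was already normal: no
first contracted redex: a beta-redex


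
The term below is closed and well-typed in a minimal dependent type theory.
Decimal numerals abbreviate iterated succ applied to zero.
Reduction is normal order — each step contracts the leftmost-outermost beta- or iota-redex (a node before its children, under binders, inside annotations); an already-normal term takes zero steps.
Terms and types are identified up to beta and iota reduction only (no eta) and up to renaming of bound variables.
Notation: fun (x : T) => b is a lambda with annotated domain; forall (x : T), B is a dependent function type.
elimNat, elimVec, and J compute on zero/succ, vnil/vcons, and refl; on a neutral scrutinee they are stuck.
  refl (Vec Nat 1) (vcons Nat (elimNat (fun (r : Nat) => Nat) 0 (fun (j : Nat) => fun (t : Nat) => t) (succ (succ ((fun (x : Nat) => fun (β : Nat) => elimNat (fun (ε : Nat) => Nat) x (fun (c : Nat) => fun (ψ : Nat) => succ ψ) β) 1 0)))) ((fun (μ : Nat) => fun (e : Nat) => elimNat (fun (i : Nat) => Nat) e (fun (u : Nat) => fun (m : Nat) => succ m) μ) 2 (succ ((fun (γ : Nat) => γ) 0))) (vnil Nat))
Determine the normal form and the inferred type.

normal form:
  refl (Vec Nat 1) (vcons Nat 0 3 (vnil Nat))
the term's type:
  Eq (Vec Nat 1) (vcons Nat 0 3 (vnil Nat)) (vcons Nat 0 3 (vnil Nat))
observation: contracting an elimNat iota-redex first, the term normalizes in 23 steps.


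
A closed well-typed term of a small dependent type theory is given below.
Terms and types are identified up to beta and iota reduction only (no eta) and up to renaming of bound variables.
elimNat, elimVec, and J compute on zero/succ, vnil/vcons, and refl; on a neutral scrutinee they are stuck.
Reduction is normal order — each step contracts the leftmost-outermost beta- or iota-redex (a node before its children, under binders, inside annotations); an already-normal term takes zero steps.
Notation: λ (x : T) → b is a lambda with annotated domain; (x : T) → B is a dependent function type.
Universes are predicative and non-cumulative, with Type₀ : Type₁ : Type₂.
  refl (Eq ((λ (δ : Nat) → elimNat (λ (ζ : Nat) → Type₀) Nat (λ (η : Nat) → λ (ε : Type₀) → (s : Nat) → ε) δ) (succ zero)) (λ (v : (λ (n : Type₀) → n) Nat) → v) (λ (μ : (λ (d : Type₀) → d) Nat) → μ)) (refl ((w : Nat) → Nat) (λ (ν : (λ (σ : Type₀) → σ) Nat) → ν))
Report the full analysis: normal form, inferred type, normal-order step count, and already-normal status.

reduced normal form:
  refl (Eq ((δ : Nat) → Nat) (λ (ζ : Nat) → ζ) (λ (η : Nat) → η)) (refl ((ε : Nat) → Nat) (λ (s : Nat) → s))
inferred type:
  Eq (Eq ((δ : Nat) → Nat) (λ (ζ : Nat) → ζ) (λ (η : Nat) → η)) (refl ((ε : Nat) → Nat) (λ (s : Nat) → s)) (refl ((v : Nat) → Nat) (λ (n : Nat) → n))
steps to reach normal form (normal order): 8
started in normal form: no
first contracted redex: a beta-redex


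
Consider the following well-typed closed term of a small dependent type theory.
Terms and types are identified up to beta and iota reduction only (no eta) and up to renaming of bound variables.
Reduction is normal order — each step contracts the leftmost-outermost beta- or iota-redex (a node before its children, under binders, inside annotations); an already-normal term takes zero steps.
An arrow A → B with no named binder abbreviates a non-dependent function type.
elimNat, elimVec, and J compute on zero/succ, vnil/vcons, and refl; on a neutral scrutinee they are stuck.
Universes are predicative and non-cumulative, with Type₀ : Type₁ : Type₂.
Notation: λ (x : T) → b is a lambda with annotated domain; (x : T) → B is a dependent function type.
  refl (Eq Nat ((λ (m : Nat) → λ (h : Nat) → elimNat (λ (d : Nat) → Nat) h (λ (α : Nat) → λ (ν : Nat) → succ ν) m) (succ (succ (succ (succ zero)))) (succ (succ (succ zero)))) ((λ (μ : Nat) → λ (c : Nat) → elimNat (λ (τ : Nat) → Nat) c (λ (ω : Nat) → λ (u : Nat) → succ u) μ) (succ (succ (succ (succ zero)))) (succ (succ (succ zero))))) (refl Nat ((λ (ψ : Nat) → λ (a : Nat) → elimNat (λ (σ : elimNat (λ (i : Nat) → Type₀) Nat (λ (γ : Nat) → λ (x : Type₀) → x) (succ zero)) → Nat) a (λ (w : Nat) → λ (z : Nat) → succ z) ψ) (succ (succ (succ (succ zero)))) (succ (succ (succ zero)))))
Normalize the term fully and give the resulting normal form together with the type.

reduced normal form:
  refl (Eq Nat (succ (succ (succ (succ (succ (succ (succ zero))))))) (succ (succ (succ (succ (succ (succ (succ zero)))))))) (refl Nat (succ (succ (succ (succ (succ (succ (succ zero))))))))
the term's type:
  Eq (Eq Nat (succ (succ (succ (succ (succ (succ (succ zero))))))) (succ (succ (succ (succ (succ (succ (succ zero)))))))) (refl Nat (succ (succ (succ (succ (succ (succ (succ zero)))))))) (refl Nat (succ (succ (succ (succ (succ (succ (succ zero))))))))
observation: the first redex contracted is a beta-redex; the normal form is reached in 45 normal-order steps.


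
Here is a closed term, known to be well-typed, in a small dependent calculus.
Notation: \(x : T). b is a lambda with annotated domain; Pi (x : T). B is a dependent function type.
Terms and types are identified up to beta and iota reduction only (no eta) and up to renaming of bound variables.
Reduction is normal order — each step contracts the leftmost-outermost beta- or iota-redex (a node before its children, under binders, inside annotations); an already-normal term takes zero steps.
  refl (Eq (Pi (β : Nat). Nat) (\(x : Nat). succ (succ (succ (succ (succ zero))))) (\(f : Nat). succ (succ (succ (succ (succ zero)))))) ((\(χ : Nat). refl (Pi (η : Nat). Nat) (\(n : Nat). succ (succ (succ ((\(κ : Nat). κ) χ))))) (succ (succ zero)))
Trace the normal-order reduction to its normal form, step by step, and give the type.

reduction (normal order):
  refl (Eq (Pi (β : Nat). Nat) (\(x : Nat). succ (succ (succ (succ (succ zero))))) (\(f : Nat). succ (succ (succ (succ (succ zero)))))) ((\(χ : Nat). refl (Pi (η : Nat). Nat) (\(n : Nat). succ (succ (succ ((\(κ : Nat). κ) χ))))) (succ (succ zero)))
  ~> refl (Eq (Pi (β : Nat). Nat) (\(x : Nat). succ (succ (succ (succ (succ zero))))) (\(f : Nat). succ (succ (succ (succ (succ zero)))))) (refl (Pi (χ : Nat). Nat) (\(η : Nat). succ (succ (succ ((\(n : Nat). n) (succ (succ zero)))))))
  ~> refl (Eq (Pi (β : Nat). Nat) (\(x : Nat). succ (succ (succ (succ (succ zero))))) (\(f : Nat). succ (succ (succ (succ (succ zero)))))) (refl (Pi (χ : Nat). Nat) (\(η : Nat). succ (succ (succ (succ (succ zero))))))
type:
  Eq (Eq (Pi (β : Nat). Nat) (\(x : Nat). succ (succ (succ (succ (succ zero))))) (\(f : Nat). succ (succ (succ (succ (succ zero)))))) (refl (Pi (χ : Nat). Nat) (\(η : Nat). succ (succ (succ (succ (succ zero)))))) (refl (Pi (n : Nat). Nat) (\(κ : Nat). succ (succ (succ (succ (succ zero))))))


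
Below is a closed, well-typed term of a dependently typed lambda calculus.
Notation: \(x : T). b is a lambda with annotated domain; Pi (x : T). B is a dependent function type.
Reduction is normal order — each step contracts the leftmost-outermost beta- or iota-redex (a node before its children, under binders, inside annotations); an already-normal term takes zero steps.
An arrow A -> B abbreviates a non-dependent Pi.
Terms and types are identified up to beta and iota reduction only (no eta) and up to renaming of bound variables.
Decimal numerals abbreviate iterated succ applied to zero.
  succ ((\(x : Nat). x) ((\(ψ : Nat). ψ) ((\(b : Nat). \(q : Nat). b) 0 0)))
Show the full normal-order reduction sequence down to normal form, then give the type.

normal-order reduction sequence:
  succ ((\(x : Nat). x) ((\(ψ : Nat). ψ) ((\(b : Nat). \(q : Nat). b) 0 0)))
  ~> succ ((\(x : Nat). x) ((\(ψ : Nat). \(b : Nat). ψ) 0 0))
  ~> succ ((\(x : Nat). \(ψ : Nat). x) 0 0)
  ~> succ ((\(x : Nat). 0) 0)
  ~> 1
type:
  Nat


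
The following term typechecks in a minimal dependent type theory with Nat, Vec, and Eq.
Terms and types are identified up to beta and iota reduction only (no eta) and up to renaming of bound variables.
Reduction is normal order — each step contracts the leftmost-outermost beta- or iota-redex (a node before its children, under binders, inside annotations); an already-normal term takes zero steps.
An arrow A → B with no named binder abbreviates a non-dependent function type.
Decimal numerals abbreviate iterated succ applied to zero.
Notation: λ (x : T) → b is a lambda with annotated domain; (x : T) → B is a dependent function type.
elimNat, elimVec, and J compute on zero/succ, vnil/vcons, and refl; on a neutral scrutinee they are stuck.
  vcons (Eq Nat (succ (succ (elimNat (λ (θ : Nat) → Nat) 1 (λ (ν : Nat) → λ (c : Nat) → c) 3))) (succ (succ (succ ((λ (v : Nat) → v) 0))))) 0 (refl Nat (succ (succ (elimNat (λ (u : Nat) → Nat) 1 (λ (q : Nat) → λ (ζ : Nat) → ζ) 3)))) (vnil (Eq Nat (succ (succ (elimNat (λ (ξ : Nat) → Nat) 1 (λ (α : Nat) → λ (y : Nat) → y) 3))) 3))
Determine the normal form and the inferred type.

reduced normal form:
  vcons (Eq Nat 3 3) 0 (refl Nat 3) (vnil (Eq Nat 3 3))
type:
  Vec (Eq Nat 3 3) 1
observation: the leftmost-outermost redex is an elimNat iota-redex, and normalization takes 31 steps.


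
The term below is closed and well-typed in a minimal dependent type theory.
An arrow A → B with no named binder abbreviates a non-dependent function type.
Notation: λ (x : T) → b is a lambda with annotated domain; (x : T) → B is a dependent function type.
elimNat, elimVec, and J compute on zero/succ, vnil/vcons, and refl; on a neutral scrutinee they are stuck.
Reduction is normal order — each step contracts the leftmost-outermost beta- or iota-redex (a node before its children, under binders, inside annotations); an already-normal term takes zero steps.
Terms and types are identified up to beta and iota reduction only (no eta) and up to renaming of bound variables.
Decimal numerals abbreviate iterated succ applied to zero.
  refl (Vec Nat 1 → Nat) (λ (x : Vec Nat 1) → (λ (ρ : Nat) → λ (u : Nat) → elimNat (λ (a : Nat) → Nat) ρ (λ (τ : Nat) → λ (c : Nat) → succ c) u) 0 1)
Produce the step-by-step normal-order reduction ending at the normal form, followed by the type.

normal-order reduction sequence:
  refl (Vec Nat 1 → Nat) (λ (x : Vec Nat 1) → (λ (ρ : Nat) → λ (u : Nat) → elimNat (λ (a : Nat) → Nat) ρ (λ (τ : Nat) → λ (c : Nat) → succ c) u) 0 1)
  ~> refl (Vec Nat 1 → Nat) (λ (x : Vec Nat 1) → (λ (ρ : Nat) → elimNat (λ (u : Nat) → Nat) 0 (λ (a : Nat) → λ (τ : Nat) → succ τ) ρ) 1)
  ~> refl (Vec Nat 1 → Nat) (λ (x : Vec Nat 1) → elimNat (λ (ρ : Nat) → Nat) 0 (λ (u : Nat) → λ (a : Nat) → succ a) 1)
  ~> refl (Vec Nat 1 → Nat) (λ (x : Vec Nat 1) → (λ (ρ : Nat) → λ (u : Nat) → succ u) 0 (elimNat (λ (a : Nat) → Nat) 0 (λ (τ : Nat) → λ (c : Nat) → succ c) 0))
  ~> refl (Vec Nat 1 → Nat) (λ (x : Vec Nat 1) → (λ (ρ : Nat) → succ ρ) (elimNat (λ (u : Nat) → Nat) 0 (λ (a : Nat) → λ (τ : Nat) → succ τ) 0))
  ~> refl (Vec Nat 1 → Nat) (λ (x : Vec Nat 1) → succ (elimNat (λ (ρ : Nat) → Nat) 0 (λ (u : Nat) → λ (a : Nat) → succ a) 0))
  ~> refl (Vec Nat 1 → Nat) (λ (x : Vec Nat 1) → 1)
the term's type:
  Eq (Vec Nat 1 → Nat) (λ (x : Vec Nat 1) → 1) (λ (ρ : Vec Nat 1) → 1)


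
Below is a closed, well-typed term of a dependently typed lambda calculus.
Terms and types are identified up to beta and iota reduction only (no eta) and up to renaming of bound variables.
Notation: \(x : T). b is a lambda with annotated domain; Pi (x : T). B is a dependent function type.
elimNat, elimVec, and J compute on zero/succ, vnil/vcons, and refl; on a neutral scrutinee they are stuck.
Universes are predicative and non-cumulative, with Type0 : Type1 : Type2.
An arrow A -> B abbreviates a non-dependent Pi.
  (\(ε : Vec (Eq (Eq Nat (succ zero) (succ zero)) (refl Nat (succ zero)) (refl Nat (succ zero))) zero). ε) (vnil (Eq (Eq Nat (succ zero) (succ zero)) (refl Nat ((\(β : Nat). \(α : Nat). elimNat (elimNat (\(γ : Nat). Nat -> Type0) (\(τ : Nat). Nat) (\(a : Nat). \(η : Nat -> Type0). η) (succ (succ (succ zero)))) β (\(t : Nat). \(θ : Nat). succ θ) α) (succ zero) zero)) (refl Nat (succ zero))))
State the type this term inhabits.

the term's type:
  Vec (Eq (Eq Nat (succ zero) (succ zero)) (refl Nat (succ zero)) (refl Nat (succ zero))) zero
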